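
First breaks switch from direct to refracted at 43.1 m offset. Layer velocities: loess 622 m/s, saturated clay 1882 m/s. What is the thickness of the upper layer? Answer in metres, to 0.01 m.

15.29 m

h = (x_cross/2)·√((V₂−V₁)/(V₂+V₁)).
(V₂−V₁)/(V₂+V₁) = (1882−622)/(1882+622) = 0.5032; √ = 0.7094.
h = (43.1/2)·0.7094 = 15.29 m.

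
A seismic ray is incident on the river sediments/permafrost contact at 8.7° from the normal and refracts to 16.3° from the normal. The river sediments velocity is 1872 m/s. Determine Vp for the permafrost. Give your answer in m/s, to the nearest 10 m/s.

3470 m/s

Snell's law: sin 8.7°/V₁ = sin 16.3°/V₂.
V₂ = V₁·sin 16.3°/sin 8.7° = 1872 × 1.8555 = 3473.52 m/s.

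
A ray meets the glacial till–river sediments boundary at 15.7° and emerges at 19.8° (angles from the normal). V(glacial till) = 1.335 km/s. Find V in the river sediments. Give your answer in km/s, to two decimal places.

1.67 km/s

Snell's law: sin 15.7°/V₁ = sin 19.8°/V₂.
V₂ = V₁·sin 19.8°/sin 15.7° = 1.335 × 1.2518 = 1.67 km/s.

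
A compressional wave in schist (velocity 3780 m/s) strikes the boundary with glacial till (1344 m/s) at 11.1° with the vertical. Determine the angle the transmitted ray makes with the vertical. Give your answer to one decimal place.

3.9°

Snell's law: sin θ₂ = (V₂/V₁)·sin θ₁ = (1344/3780)·sin 11.1° = 0.0685.
θ₂ = sin⁻¹(0.0685) = 3.93° (from vertical).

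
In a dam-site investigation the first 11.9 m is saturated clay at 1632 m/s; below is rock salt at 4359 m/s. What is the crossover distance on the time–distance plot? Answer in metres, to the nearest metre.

35 m

x_cross = 2h·√((V₂+V₁)/(V₂−V₁)).
(V₂+V₁)/(V₂−V₁) = (4359+1632)/(4359−1632) = 2.1969; √ = 1.4822.
x_cross = 2·11.9·1.4822 = 35.28 m.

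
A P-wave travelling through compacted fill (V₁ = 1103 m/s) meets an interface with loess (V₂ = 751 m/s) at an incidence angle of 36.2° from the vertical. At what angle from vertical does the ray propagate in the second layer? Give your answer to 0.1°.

23.7°

sin θ₁/V₁ = sin θ₂/V₂ ⇒ sin θ₂ = 751·sin 36.2°/1103 = 751·0.5906/1103 = 0.4021.
θ₂ = arcsin 0.4021 = 23.71° from the normal.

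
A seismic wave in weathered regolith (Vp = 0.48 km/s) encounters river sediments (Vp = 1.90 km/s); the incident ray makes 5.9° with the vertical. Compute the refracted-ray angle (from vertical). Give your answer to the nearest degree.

24°

Snell's law: sin θ₂ = (V₂/V₁)·sin θ₁ = (1.90/0.48)·sin 5.9° = 0.4069.
θ₂ = arcsin 0.4069 = 24.01° from the normal.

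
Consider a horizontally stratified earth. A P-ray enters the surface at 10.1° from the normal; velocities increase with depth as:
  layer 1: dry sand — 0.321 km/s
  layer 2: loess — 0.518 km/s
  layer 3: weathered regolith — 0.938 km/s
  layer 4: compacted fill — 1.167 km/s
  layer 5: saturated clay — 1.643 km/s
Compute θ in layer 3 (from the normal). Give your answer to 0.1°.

Snell's law across each interface conserves sin θ / V, so sin θ_3 = V_3·sin θ₁/V₁.
sin θ_3 = 0.938 × sin 10.1° / 0.321 = 0.5124.
θ_3 = arcsin 0.5124 = 30.83°.

30.8°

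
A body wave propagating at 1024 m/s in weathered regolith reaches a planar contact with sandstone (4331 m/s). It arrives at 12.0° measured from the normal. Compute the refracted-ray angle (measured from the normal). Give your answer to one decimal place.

Snell's law: sin θ₂ = (V₂/V₁)·sin θ₁ = (4331/1024)·sin 12.0° = 0.8794.
θ₂ = sin⁻¹(0.8794) = 61.57° (from vertical).

61.6°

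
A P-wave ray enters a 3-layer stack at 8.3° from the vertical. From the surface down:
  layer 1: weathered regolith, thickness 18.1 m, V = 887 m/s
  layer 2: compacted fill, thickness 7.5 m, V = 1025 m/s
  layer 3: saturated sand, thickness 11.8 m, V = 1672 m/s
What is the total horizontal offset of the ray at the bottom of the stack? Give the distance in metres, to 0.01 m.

7.25 m

Apply Snell's law at each interface; in layer i the horizontal offset is hᵢ·tan θᵢ.
Layer 1: θ = 8.30°; offset = 18.1·tan 8.30° = 2.6405 m.
Layer 2: sin θ = 1025·sin 8.3°/887 = 0.1668, θ = 9.60°; offset = 7.5·tan 9.60° = 1.2689 m.
Layer 3: sin θ = 1672·sin 8.3°/887 = 0.2721, θ = 15.79°; offset = 11.8·tan 15.79° = 3.3368 m.
Total horizontal offset = 7.2462 m.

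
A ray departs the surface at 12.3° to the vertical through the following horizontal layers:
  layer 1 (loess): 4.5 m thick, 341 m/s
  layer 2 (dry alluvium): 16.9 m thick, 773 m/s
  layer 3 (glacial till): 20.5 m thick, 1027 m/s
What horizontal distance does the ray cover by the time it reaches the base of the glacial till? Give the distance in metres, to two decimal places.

27.45 m

Apply Snell's law at each interface; in layer i the horizontal offset is hᵢ·tan θᵢ.
Layer 1: θ = 12.30°; offset = 4.5·tan 12.30° = 0.9812 m.
Layer 2: sin θ = 773·sin 12.3°/341 = 0.4829, θ = 28.88°; offset = 16.9·tan 28.88° = 9.3199 m.
Layer 3: sin θ = 1027·sin 12.3°/341 = 0.6416, θ = 39.91°; offset = 20.5·tan 39.91° = 17.1470 m.
Summing the layer offsets gives 27.4481 m.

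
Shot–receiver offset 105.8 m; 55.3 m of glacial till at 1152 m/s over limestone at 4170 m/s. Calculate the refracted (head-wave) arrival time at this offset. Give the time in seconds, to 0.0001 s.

0.1176 s

θ_c = arcsin(V₁/V₂) = arcsin(1152/4170) = 16.04°, cos θ_c = 0.9611.
Intercept time tᵢ = 2h cos θ_c / V₁ = 2·55.3·0.9611/1152 = 0.09227 s.
t = x/V₂ + tᵢ = 105.8/4170 + 0.09227 = 0.11764 s.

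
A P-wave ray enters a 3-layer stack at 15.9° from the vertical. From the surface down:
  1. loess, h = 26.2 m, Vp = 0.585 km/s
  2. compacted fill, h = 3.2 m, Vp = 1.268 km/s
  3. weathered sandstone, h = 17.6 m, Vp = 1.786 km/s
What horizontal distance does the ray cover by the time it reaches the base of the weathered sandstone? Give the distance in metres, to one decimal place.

36.7 m

p = sin θ₁/V₁ = sin 15.9°/0.585 = 4.6831e-01 s/km is conserved through the stack.
Layer 1: θ = 15.90°; offset = 26.2·tan 15.90° = 7.463 m.
Layer 2: sin θ = p·1.268 = 0.5938 → θ = 36.43°; offset = 3.2·tan 36.43° = 2.362 m.
Layer 3: sin θ = p·1.786 = 0.8364 → θ = 56.76°; offset = 17.6·tan 56.76° = 26.856 m.
Total horizontal offset = 36.681 m.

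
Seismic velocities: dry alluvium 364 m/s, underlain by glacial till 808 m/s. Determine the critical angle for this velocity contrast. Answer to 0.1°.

26.8°

At critical incidence the refracted ray runs along the interface (θ₂ = 90°), so sin θ_c = V₁/V₂.
θ_c = arcsin(364/808) = arcsin 0.4505 = 26.78°.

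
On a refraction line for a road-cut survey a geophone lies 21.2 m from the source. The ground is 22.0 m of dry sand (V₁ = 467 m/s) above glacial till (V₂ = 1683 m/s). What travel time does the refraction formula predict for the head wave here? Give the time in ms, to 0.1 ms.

t = x/V₂ + 2h·√(V₂²−V₁²)/(V₁V₂).
√(V₂²−V₁²) = √(1683²−467²) = 1616.9 m/s; delay term = 2·22.0·1616.9/(467·1683) = 0.09052 s.
t = 21.2/1683 + 0.09052 = 0.10312 s.

103.1 ms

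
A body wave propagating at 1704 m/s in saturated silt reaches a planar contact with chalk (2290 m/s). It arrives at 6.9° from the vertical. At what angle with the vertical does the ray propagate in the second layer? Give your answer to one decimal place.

9.3°

sin θ₁/V₁ = sin θ₂/V₂ ⇒ sin θ₂ = 2290·sin 6.9°/1704 = 2290·0.1201/1704 = 0.1615.
θ₂ = sin⁻¹(0.1615) = 9.29° (from vertical).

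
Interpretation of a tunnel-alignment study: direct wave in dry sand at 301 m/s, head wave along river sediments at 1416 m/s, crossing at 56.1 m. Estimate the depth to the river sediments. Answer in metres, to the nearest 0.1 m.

x_cross = 2h·√((V₂+V₁)/(V₂−V₁)) → h = x_cross / (2·√((V₂+V₁)/(V₂−V₁))).
√((V₂+V₁)/(V₂−V₁)) = √((1416+301)/(1416−301)) = 1.2409.
h = 56.1 / (2·1.2409) = 22.60 m.

22.6 m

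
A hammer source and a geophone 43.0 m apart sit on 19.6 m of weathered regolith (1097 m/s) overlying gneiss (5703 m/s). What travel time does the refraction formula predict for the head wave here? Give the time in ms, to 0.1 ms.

θ_c = arcsin(V₁/V₂) = arcsin(1097/5703) = 11.09°, cos θ_c = 0.9813.
Intercept time tᵢ = 2h cos θ_c / V₁ = 2·19.6·0.9813/1097 = 0.03507 s.
t = x/V₂ + tᵢ = 43.0/5703 + 0.03507 = 0.04261 s.

42.6 ms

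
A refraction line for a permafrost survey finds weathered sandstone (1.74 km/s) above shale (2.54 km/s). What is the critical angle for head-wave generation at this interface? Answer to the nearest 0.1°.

43.2°

Critical incidence: sin θ_c = V₁/V₂ = 1.74/2.54 = 0.6850.
θ_c = arcsin 0.6850 = 43.24°.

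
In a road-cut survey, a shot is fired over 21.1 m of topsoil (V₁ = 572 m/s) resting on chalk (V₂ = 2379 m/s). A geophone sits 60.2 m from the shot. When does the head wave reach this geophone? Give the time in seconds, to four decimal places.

t = x/V₂ + 2h·√(V₂²−V₁²)/(V₁V₂).
√(V₂²−V₁²) = √(2379²−572²) = 2309.2 m/s; delay term = 2·21.1·2309.2/(572·2379) = 0.07161 s.
t = 60.2/2379 + 0.07161 = 0.09692 s.

0.0969 s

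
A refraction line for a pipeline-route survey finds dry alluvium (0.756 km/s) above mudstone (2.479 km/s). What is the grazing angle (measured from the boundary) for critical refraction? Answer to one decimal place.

72.2°

At critical incidence the refracted ray runs along the interface (θ₂ = 90°), so sin θ_c = V₁/V₂.
θ_c = arcsin(0.756/2.479) = arcsin 0.3050 = 17.76°.
Measured from the interface: 90° − 17.76° = 72.24°.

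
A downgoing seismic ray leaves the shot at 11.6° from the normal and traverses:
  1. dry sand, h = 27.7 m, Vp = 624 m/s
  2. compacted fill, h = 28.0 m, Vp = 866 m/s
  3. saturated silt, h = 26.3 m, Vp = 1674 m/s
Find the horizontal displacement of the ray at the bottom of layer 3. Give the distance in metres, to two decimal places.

p = sin θ₁/V₁ = sin 11.6°/624 = 3.2224e-04 s/m is conserved through the stack.
Layer 1: θ = 11.60°; offset = 27.7·tan 11.60° = 5.6860 m.
Layer 2: sin θ = p·866 = 0.2791 → θ = 16.20°; offset = 28.0·tan 16.20° = 8.1369 m.
Layer 3: sin θ = p·1674 = 0.5394 → θ = 32.64°; offset = 26.3·tan 32.64° = 16.8486 m.
Summing the layer offsets gives 30.6715 m.

30.67 m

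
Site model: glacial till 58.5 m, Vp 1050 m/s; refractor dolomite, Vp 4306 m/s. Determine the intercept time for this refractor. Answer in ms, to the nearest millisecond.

108 ms

tᵢ = 2h·√(V₂²−V₁²)/(V₁V₂).
√(V₂²−V₁²) = √(4306²−1050²) = 4176.0 m/s.
tᵢ = 2·58.5·4176.0/(1050·4306) = 0.10806 s.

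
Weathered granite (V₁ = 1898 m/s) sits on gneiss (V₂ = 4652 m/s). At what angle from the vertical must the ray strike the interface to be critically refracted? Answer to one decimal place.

24.1°

Critical incidence: sin θ_c = V₁/V₂ = 1898/4652 = 0.4080.
θ_c = arcsin 0.4080 = 24.08°.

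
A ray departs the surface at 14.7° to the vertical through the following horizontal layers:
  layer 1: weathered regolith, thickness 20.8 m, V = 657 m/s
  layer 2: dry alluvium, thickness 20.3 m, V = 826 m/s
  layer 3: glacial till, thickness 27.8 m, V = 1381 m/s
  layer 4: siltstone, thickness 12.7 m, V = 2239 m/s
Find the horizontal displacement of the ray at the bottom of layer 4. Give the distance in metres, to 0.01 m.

51.69 m

Ray parameter p = sin 14.7° / 657 m/s = 3.8624e-04 s/m.
Layer 1: θ = 14.70°; offset = 20.8·tan 14.70° = 5.4568 m.
Layer 2: sin θ = p·826 = 0.3190 → θ = 18.60°; offset = 20.3·tan 18.60° = 6.8334 m.
Layer 3: sin θ = p·1381 = 0.5334 → θ = 32.24°; offset = 27.8·tan 32.24° = 17.5304 m.
Layer 4: sin θ = p·2239 = 0.8648 → θ = 59.86°; offset = 12.7·tan 59.86° = 21.8719 m.
Σ offsets = 51.6924 m.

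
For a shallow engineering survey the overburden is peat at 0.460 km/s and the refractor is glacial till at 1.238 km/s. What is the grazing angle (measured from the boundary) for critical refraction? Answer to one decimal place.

Critical incidence: sin θ_c = V₁/V₂ = 0.460/1.238 = 0.3716.
θ_c = arcsin 0.3716 = 21.81°.
Measured from the interface: 90° − 21.81° = 68.19°.

68.2°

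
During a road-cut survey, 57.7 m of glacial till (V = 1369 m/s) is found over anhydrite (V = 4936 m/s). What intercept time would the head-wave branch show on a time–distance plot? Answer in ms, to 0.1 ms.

81.0 ms

tᵢ = 2h·√(V₂²−V₁²)/(V₁V₂).
√(V₂²−V₁²) = √(4936²−1369²) = 4742.4 m/s.
tᵢ = 2·57.7·4742.4/(1369·4936) = 0.08099 s.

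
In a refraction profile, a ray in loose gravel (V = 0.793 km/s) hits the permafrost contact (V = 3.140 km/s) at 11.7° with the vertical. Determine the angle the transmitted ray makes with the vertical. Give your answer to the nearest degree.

Snell's law: sin θ₂ = (V₂/V₁)·sin θ₁ = (3.140/0.793)·sin 11.7° = 0.8030.
θ₂ = arcsin 0.8030 = 53.41° from the normal.

53°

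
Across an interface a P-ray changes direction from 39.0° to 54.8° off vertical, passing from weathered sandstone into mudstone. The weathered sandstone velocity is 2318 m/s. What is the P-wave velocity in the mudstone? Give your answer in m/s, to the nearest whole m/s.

sin 39.0° = 0.6293; sin 54.8° = 0.8171.
V₂ = V₁·(sin θ₂/sin θ₁) = 2318·(0.8171/0.6293) = 3009.82 m/s.

3010 m/s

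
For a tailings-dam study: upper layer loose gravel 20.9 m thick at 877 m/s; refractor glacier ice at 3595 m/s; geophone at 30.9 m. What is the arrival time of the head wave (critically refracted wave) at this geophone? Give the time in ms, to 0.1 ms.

t = x/V₂ + 2h·√(V₂²−V₁²)/(V₁V₂).
√(V₂²−V₁²) = √(3595²−877²) = 3486.4 m/s; delay term = 2·20.9·3486.4/(877·3595) = 0.04622 s.
t = 30.9/3595 + 0.04622 = 0.05482 s.

54.8 ms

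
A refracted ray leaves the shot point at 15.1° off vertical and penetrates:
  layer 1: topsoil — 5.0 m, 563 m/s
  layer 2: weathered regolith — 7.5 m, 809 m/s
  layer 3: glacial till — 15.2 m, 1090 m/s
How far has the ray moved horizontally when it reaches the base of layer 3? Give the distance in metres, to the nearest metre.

13 m

Ray parameter p = sin 15.1° / 563 m/s = 4.6271e-04 s/m.
Layer 1: θ = 15.10°; offset = 5.0·tan 15.10° = 1.349 m.
Layer 2: sin θ = p·809 = 0.3743 → θ = 21.98°; offset = 7.5·tan 21.98° = 3.028 m.
Layer 3: sin θ = p·1090 = 0.5044 → θ = 30.29°; offset = 15.2·tan 30.29° = 8.878 m.
Σ offsets = 13.255 m.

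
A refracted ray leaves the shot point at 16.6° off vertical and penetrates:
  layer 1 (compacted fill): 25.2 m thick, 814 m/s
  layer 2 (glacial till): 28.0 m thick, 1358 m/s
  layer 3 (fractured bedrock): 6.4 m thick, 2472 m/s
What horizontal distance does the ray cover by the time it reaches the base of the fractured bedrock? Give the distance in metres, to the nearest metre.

p = sin θ₁/V₁ = sin 16.6°/814 = 3.5097e-04 s/m is conserved through the stack.
Layer 1: θ = 16.60°; offset = 25.2·tan 16.60° = 7.512 m.
Layer 2: sin θ = p·1358 = 0.4766 → θ = 28.46°; offset = 28.0·tan 28.46° = 15.180 m.
Layer 3: sin θ = p·2472 = 0.8676 → θ = 60.18°; offset = 6.4·tan 60.18° = 11.166 m.
Summing the layer offsets gives 33.859 m.

34 m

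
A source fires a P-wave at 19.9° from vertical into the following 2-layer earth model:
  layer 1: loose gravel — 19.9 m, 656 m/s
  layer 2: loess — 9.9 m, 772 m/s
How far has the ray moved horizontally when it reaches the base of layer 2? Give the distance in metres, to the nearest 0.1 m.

11.5 m

Apply Snell's law at each interface; in layer i the horizontal offset is hᵢ·tan θᵢ.
Layer 1: θ = 19.90°; offset = 19.9·tan 19.90° = 7.204 m.
Layer 2: sin θ = 772·sin 19.9°/656 = 0.4006, θ = 23.61°; offset = 9.9·tan 23.61° = 4.328 m.
Total horizontal offset = 11.532 m.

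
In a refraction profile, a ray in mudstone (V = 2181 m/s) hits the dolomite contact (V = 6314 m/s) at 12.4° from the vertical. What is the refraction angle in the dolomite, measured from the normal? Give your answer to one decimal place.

sin θ₁/V₁ = sin θ₂/V₂ ⇒ sin θ₂ = 6314·sin 12.4°/2181 = 6314·0.2147/2181 = 0.6217.
θ₂ = sin⁻¹(0.6217) = 38.44° (from vertical).

38.4°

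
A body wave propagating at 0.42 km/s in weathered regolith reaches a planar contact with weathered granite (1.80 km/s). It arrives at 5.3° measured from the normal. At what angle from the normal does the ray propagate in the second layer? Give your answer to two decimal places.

Snell's law: sin θ₂ = (V₂/V₁)·sin θ₁ = (1.80/0.42)·sin 5.3° = 0.3959.
θ₂ = arcsin 0.3959 = 23.32° from the normal.

23.32°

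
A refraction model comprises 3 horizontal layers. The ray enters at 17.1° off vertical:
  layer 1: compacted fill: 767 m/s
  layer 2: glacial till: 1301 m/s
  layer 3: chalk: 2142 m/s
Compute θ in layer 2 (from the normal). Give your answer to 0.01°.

Ray parameter p = sin 17.1° / 767 = 3.8336e-04 s/m.
sin θ_2 = p·V_2 = 3.8336e-04 × 1301 = 0.4988.
θ_2 = arcsin 0.4988 = 29.92°.

29.92°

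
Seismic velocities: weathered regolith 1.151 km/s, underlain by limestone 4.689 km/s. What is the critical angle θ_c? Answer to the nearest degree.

14°

Critical incidence: sin θ_c = V₁/V₂ = 1.151/4.689 = 0.2455.
θ_c = arcsin 0.2455 = 14.21°.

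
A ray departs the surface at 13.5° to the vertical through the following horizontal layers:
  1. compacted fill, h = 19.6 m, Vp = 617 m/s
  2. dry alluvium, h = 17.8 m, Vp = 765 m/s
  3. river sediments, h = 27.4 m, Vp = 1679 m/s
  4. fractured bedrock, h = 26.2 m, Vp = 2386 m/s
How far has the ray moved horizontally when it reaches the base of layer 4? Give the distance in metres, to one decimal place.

Apply Snell's law at each interface; in layer i the horizontal offset is hᵢ·tan θᵢ.
Layer 1: θ = 13.50°; offset = 19.6·tan 13.50° = 4.706 m.
Layer 2: sin θ = 765·sin 13.5°/617 = 0.2894, θ = 16.82°; offset = 17.8·tan 16.82° = 5.382 m.
Layer 3: sin θ = 1679·sin 13.5°/617 = 0.6353, θ = 39.44°; offset = 27.4·tan 39.44° = 22.538 m.
Layer 4: sin θ = 2386·sin 13.5°/617 = 0.9028, θ = 64.52°; offset = 26.2·tan 64.52° = 54.986 m.
Σ offsets = 87.612 m.

87.6 m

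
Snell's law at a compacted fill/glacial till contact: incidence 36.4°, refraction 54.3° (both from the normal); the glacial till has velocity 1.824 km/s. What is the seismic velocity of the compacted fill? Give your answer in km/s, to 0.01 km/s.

1.33 km/s

Snell's law: sin 36.4°/V₁ = sin 54.3°/V₂.
V₁ = V₂·sin 36.4°/sin 54.3° = 1.824 × 0.7307 = 1.33 km/s.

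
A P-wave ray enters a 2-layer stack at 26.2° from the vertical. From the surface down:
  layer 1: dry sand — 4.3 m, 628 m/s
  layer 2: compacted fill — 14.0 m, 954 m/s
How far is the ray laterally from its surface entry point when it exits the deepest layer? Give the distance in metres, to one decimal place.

14.8 m

Apply Snell's law at each interface; in layer i the horizontal offset is hᵢ·tan θᵢ.
Layer 1: θ = 26.20°; offset = 4.3·tan 26.20° = 2.116 m.
Layer 2: sin θ = 954·sin 26.2°/628 = 0.6707, θ = 42.12°; offset = 14.0·tan 42.12° = 12.659 m.
Total horizontal offset = 14.775 m.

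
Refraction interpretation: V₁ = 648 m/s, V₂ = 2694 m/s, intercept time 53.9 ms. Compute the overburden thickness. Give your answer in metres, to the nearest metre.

18 m

θ_c = arcsin(648/2694) = 13.92°; cos θ_c = 0.9706.
tᵢ = 2h cos θ_c/V₁ ⇒ h = tᵢ·V₁/(2 cos θ_c) = 0.0539·648/(2·0.9706) = 17.99 m.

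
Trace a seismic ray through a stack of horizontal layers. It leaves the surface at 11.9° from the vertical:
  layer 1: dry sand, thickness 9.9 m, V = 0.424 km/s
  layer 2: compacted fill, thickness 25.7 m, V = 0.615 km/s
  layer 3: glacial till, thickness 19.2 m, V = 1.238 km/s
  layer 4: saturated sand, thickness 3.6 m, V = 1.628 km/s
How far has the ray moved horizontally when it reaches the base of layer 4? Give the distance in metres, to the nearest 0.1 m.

29.3 m

p = sin θ₁/V₁ = sin 11.9°/0.424 = 4.8633e-01 s/km is conserved through the stack.
Layer 1: θ = 11.90°; offset = 9.9·tan 11.90° = 2.086 m.
Layer 2: sin θ = p·0.615 = 0.2991 → θ = 17.40°; offset = 25.7·tan 17.40° = 8.055 m.
Layer 3: sin θ = p·1.238 = 0.6021 → θ = 37.02°; offset = 19.2·tan 37.02° = 14.478 m.
Layer 4: sin θ = p·1.628 = 0.7917 → θ = 52.35°; offset = 3.6·tan 52.35° = 4.666 m.
Summing the layer offsets gives 29.286 m.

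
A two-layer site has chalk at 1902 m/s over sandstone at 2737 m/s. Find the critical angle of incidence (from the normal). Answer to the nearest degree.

44°

At critical incidence the refracted ray runs along the interface (θ₂ = 90°), so sin θ_c = V₁/V₂.
θ_c = arcsin(1902/2737) = arcsin 0.6949 = 44.02°.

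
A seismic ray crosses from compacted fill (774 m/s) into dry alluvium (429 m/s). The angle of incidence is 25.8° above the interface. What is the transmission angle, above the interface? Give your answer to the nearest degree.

Angle from the normal: 90° − 25.8° = 64.2°.
sin θ₁/V₁ = sin θ₂/V₂ ⇒ sin θ₂ = 429·sin 64.2°/774 = 429·0.9003/774 = 0.4990.
θ₂ = arcsin 0.4990 = 29.93° from the normal.
From the interface: 90° − 29.93° = 60.07°.

60°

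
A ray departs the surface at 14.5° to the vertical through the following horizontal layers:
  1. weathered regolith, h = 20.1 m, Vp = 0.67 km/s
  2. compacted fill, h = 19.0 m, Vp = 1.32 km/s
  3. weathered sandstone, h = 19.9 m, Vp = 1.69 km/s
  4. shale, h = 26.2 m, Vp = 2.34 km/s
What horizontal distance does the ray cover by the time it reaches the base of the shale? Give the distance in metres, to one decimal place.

79.4 m

Ray parameter p = sin 14.5° / 0.67 km/s = 3.7370e-01 s/km.
Layer 1: θ = 14.50°; offset = 20.1·tan 14.50° = 5.198 m.
Layer 2: sin θ = p·1.32 = 0.4933 → θ = 29.56°; offset = 19.0·tan 29.56° = 10.775 m.
Layer 3: sin θ = p·1.69 = 0.6316 → θ = 39.16°; offset = 19.9·tan 39.16° = 16.210 m.
Layer 4: sin θ = p·2.34 = 0.8745 → θ = 60.98°; offset = 26.2·tan 60.98° = 47.230 m.
Σ offsets = 79.412 m.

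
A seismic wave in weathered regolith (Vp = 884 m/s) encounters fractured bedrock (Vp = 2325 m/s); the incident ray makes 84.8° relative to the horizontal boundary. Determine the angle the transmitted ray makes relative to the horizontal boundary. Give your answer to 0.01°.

76.21°

Angle from the normal: 90° − 84.8° = 5.2°.
Snell's law: sin θ₂ = (V₂/V₁)·sin θ₁ = (2325/884)·sin 5.2° = 0.2384.
θ₂ = sin⁻¹(0.2384) = 13.79° (from vertical).
From the interface: 90° − 13.79° = 76.21°.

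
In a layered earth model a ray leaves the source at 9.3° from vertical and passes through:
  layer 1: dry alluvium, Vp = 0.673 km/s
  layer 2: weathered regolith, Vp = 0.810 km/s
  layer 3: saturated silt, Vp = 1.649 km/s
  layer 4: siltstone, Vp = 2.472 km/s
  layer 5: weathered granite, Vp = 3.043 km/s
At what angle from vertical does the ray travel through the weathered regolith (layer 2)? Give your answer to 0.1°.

11.2°

Snell's law across each interface conserves sin θ / V, so sin θ_2 = V_2·sin θ₁/V₁.
sin θ_2 = 0.810 × sin 9.3° / 0.673 = 0.1945.
θ_2 = 11.22° from the vertical.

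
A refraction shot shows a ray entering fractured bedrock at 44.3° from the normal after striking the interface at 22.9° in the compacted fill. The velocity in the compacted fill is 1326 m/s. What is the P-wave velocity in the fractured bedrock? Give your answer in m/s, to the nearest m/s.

Snell's law: sin 22.9°/V₁ = sin 44.3°/V₂.
V₂ = V₁·sin 44.3°/sin 22.9° = 1326 × 1.7948 = 2379.96 m/s.

2380 m/s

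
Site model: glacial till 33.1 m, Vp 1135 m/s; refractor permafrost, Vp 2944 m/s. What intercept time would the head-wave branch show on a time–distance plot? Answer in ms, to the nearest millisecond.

tᵢ = 2h·√(V₂²−V₁²)/(V₁V₂).
√(V₂²−V₁²) = √(2944²−1135²) = 2716.4 m/s.
tᵢ = 2·33.1·2716.4/(1135·2944) = 0.05382 s.

54 ms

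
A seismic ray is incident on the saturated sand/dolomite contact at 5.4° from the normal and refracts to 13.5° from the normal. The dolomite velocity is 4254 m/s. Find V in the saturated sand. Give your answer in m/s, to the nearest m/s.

1715 m/s

sin 5.4° = 0.0941; sin 13.5° = 0.2334.
V₁ = V₂·(sin θ₁/sin θ₂) = 4254·(0.0941/0.2334) = 1714.91 m/s.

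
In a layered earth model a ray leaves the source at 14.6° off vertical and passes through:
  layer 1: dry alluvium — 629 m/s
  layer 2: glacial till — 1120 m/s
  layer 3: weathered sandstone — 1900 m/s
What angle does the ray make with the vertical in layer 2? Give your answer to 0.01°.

Ray parameter p = sin 14.6° / 629 = 4.0075e-04 s/m.
sin θ_2 = p·V_2 = 4.0075e-04 × 1120 = 0.4488.
θ_2 = 26.67° from the vertical.

26.67°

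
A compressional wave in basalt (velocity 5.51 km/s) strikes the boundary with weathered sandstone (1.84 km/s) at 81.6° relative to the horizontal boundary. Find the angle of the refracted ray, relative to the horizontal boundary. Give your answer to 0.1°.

Convert to the normal: θ₁ = 90° − 81.6° = 8.4°.
Snell's law: sin θ₂ = (V₂/V₁)·sin θ₁ = (1.84/5.51)·sin 8.4° = 0.0488.
θ₂ = sin⁻¹(0.0488) = 2.80° (from vertical).
From the interface: 90° − 2.80° = 87.20°.

87.2°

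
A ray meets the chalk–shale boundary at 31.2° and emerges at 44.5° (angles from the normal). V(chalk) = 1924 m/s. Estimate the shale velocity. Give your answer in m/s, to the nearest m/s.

sin 31.2° = 0.5180; sin 44.5° = 0.7009.
V₂ = V₁·(sin θ₂/sin θ₁) = 1924·(0.7009/0.5180) = 2603.24 m/s.

2603 m/s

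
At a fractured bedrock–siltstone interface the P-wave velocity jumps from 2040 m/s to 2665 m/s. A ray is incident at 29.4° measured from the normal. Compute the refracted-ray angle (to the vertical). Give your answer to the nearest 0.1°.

Snell's law: sin θ₂ = (V₂/V₁)·sin θ₁ = (2665/2040)·sin 29.4° = 0.6413.
θ₂ = sin⁻¹(0.6413) = 39.89° (from vertical).

39.9°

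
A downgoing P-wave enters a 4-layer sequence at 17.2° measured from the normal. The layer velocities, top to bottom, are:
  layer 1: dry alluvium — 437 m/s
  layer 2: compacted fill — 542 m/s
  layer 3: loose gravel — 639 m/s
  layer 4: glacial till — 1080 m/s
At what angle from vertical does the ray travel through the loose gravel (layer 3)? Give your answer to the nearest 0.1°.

Ray parameter p = sin 17.2° / 437 = 6.7668e-04 s/m.
sin θ_3 = p·V_3 = 6.7668e-04 × 639 = 0.4324.
θ_3 = arcsin 0.4324 = 25.62°.

25.6°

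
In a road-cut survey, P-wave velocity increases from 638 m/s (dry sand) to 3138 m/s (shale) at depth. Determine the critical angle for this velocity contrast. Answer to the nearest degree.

At critical incidence the refracted ray runs along the interface (θ₂ = 90°), so sin θ_c = V₁/V₂.
θ_c = arcsin(638/3138) = arcsin 0.2033 = 11.73°.

12°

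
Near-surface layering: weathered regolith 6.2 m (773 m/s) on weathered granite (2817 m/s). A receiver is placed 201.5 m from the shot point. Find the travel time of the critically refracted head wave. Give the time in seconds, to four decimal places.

0.0870 s

t = x/V₂ + 2h·√(V₂²−V₁²)/(V₁V₂).
√(V₂²−V₁²) = √(2817²−773²) = 2708.9 m/s; delay term = 2·6.2·2708.9/(773·2817) = 0.01543 s.
t = 201.5/2817 + 0.01543 = 0.08696 s.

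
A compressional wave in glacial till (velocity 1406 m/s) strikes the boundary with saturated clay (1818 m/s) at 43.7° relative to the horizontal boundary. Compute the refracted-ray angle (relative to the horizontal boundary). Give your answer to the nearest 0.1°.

Convert to the normal: θ₁ = 90° − 43.7° = 46.3°.
sin θ₁/V₁ = sin θ₂/V₂ ⇒ sin θ₂ = 1818·sin 46.3°/1406 = 1818·0.7230/1406 = 0.9348.
θ₂ = arcsin 0.9348 = 69.20° from the normal.
From the interface: 90° − 69.20° = 20.80°.

20.8°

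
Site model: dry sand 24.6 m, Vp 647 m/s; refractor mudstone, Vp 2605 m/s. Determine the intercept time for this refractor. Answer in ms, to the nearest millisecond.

θ_c = arcsin(V₁/V₂) = arcsin(647/2605) = 14.38°; cos θ_c = 0.9687.
tᵢ = 2h·cos θ_c / V₁ = 2·24.6·0.9687 / 647 = 0.07366 s.

74 ms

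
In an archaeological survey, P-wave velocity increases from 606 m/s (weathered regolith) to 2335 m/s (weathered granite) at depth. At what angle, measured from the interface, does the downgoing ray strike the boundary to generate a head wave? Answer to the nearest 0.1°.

Critical incidence: sin θ_c = V₁/V₂ = 606/2335 = 0.2595.
θ_c = arcsin 0.2595 = 15.04°.
Measured from the interface: 90° − 15.04° = 74.96°.

75.0°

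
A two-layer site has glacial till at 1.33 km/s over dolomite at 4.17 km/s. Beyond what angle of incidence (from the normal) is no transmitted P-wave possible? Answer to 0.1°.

18.6°

At critical incidence the refracted ray runs along the interface (θ₂ = 90°), so sin θ_c = V₁/V₂.
θ_c = arcsin(1.33/4.17) = arcsin 0.3189 = 18.60°.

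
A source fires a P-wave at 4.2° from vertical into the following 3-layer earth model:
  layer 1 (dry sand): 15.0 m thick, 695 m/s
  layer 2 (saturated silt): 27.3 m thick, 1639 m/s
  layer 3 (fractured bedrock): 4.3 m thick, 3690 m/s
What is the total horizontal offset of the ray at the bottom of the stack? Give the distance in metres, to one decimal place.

Apply Snell's law at each interface; in layer i the horizontal offset is hᵢ·tan θᵢ.
Layer 1: θ = 4.20°; offset = 15.0·tan 4.20° = 1.102 m.
Layer 2: sin θ = 1639·sin 4.2°/695 = 0.1727, θ = 9.95°; offset = 27.3·tan 9.95° = 4.787 m.
Layer 3: sin θ = 3690·sin 4.2°/695 = 0.3888, θ = 22.88°; offset = 4.3·tan 22.88° = 1.815 m.
Σ offsets = 7.703 m.

7.7 m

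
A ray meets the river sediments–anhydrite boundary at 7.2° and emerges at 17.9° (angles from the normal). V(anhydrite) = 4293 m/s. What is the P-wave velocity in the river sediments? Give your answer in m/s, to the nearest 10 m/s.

sin 7.2° = 0.1253; sin 17.9° = 0.3074.
V₁ = V₂·(sin θ₁/sin θ₂) = 4293·(0.1253/0.3074) = 1750.59 m/s.

1750 m/s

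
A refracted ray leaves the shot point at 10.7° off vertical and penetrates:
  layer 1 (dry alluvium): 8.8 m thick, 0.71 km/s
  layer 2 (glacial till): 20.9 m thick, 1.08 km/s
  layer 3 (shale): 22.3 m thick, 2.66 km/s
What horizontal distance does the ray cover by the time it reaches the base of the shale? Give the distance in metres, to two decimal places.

p = sin θ₁/V₁ = sin 10.7°/0.71 = 2.6150e-01 s/km is conserved through the stack.
Layer 1: θ = 10.70°; offset = 8.8·tan 10.70° = 1.6628 m.
Layer 2: sin θ = p·1.08 = 0.2824 → θ = 16.40°; offset = 20.9·tan 16.40° = 6.1531 m.
Layer 3: sin θ = p·2.66 = 0.6956 → θ = 44.07°; offset = 22.3·tan 44.07° = 21.5911 m.
Summing the layer offsets gives 29.4070 m.

29.41 m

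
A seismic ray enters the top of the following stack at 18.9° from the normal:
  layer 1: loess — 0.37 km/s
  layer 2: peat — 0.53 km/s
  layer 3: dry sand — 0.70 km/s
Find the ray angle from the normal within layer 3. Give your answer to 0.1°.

37.8°

Ray parameter p = sin 18.9° / 0.37 = 8.7545e-01 s/km.
sin θ_3 = p·V_3 = 8.7545e-01 × 0.70 = 0.6128.
θ_3 = 37.79° from the vertical.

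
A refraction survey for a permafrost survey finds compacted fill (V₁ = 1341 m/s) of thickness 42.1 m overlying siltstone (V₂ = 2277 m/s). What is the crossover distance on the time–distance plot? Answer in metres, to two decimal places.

165.54 m

x_cross = 2h·√((V₂+V₁)/(V₂−V₁)).
(V₂+V₁)/(V₂−V₁) = (2277+1341)/(2277−1341) = 3.8654; √ = 1.9661.
x_cross = 2·42.1·1.9661 = 165.54 m.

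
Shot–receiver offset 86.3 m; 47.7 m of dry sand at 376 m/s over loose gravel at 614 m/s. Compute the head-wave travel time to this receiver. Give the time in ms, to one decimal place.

341.1 ms

t = x/V₂ + 2h·√(V₂²−V₁²)/(V₁V₂).
√(V₂²−V₁²) = √(614²−376²) = 485.4 m/s; delay term = 2·47.7·485.4/(376·614) = 0.20058 s.
t = 86.3/614 + 0.20058 = 0.34114 s.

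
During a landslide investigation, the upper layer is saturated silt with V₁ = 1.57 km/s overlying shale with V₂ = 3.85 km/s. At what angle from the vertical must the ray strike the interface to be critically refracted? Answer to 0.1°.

24.1°

At critical incidence the refracted ray runs along the interface (θ₂ = 90°), so sin θ_c = V₁/V₂.
θ_c = arcsin(1.57/3.85) = arcsin 0.4078 = 24.07°.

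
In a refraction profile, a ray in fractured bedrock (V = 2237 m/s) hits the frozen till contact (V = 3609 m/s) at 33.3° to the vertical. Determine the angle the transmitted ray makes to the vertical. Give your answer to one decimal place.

62.3°

sin θ₁/V₁ = sin θ₂/V₂ ⇒ sin θ₂ = 3609·sin 33.3°/2237 = 3609·0.5490/2237 = 0.8858.
θ₂ = arcsin 0.8858 = 62.34° from the normal.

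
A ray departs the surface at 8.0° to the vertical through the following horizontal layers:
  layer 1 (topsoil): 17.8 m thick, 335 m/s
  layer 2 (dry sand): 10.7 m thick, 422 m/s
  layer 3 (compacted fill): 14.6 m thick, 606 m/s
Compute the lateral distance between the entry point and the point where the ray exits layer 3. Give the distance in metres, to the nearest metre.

8 m

Apply Snell's law at each interface; in layer i the horizontal offset is hᵢ·tan θᵢ.
Layer 1: θ = 8.00°; offset = 17.8·tan 8.00° = 2.502 m.
Layer 2: sin θ = 422·sin 8.0°/335 = 0.1753, θ = 10.10°; offset = 10.7·tan 10.10° = 1.905 m.
Layer 3: sin θ = 606·sin 8.0°/335 = 0.2518, θ = 14.58°; offset = 14.6·tan 14.58° = 3.798 m.
Σ offsets = 8.205 m.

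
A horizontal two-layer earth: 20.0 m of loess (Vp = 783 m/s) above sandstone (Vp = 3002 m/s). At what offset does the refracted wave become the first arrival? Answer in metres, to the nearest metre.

52 m

θ_c = arcsin(783/3002) = 15.12°, so cos θ_c = 0.9654 and tᵢ = 2h cos θ_c/V₁ = 0.0493 s.
At crossover x/V₁ = x/V₂ + tᵢ ⇒ x = tᵢ/(1/V₁ − 1/V₂) = 0.04932/(1.2771e-03 − 3.3311e-04) = 52.24 m.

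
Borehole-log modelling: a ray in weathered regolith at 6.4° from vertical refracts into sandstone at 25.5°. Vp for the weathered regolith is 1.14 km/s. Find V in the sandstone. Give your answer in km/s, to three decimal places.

sin 6.4° = 0.1115; sin 25.5° = 0.4305.
V₂ = V₁·(sin θ₂/sin θ₁) = 1.14·(0.4305/0.1115) = 4.403 km/s.

4.403 km/s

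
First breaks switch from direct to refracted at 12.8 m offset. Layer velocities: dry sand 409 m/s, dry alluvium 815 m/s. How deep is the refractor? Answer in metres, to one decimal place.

3.7 m

h = (x_cross/2)·√((V₂−V₁)/(V₂+V₁)).
(V₂−V₁)/(V₂+V₁) = (815−409)/(815+409) = 0.3317; √ = 0.5759.
h = (12.8/2)·0.5759 = 3.69 m.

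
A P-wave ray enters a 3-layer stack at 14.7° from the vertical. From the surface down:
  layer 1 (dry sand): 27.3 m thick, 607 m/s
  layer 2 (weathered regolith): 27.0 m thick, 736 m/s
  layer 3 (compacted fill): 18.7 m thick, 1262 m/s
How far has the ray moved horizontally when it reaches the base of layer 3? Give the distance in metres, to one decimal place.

Apply Snell's law at each interface; in layer i the horizontal offset is hᵢ·tan θᵢ.
Layer 1: θ = 14.70°; offset = 27.3·tan 14.70° = 7.162 m.
Layer 2: sin θ = 736·sin 14.7°/607 = 0.3077, θ = 17.92°; offset = 27.0·tan 17.92° = 8.731 m.
Layer 3: sin θ = 1262·sin 14.7°/607 = 0.5276, θ = 31.84°; offset = 18.7·tan 31.84° = 11.614 m.
Summing the layer offsets gives 27.507 m.

27.5 m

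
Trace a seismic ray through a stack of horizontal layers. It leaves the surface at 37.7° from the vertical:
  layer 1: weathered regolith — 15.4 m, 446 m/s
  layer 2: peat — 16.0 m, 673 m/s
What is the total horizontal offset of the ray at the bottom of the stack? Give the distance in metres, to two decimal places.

50.22 m

p = sin θ₁/V₁ = sin 37.7°/446 = 1.3711e-03 s/m is conserved through the stack.
Layer 1: θ = 37.70°; offset = 15.4·tan 37.70° = 11.9025 m.
Layer 2: sin θ = p·673 = 0.9228 → θ = 67.34°; offset = 16.0·tan 67.34° = 38.3154 m.
Σ offsets = 50.2178 m.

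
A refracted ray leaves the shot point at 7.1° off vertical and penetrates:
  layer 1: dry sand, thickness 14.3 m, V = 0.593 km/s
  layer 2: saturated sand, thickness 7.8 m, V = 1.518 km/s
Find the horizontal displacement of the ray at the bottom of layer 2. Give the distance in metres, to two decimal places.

4.38 m

Apply Snell's law at each interface; in layer i the horizontal offset is hᵢ·tan θᵢ.
Layer 1: θ = 7.10°; offset = 14.3·tan 7.10° = 1.7812 m.
Layer 2: sin θ = 1.518·sin 7.1°/0.593 = 0.3164, θ = 18.45°; offset = 7.8·tan 18.45° = 2.6016 m.
Σ offsets = 4.3828 m.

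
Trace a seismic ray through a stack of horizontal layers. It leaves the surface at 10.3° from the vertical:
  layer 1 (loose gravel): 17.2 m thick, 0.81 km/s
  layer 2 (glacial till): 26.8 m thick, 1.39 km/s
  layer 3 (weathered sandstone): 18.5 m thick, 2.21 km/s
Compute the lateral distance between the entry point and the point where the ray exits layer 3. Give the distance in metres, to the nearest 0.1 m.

p = sin θ₁/V₁ = sin 10.3°/0.81 = 2.2074e-01 s/km is conserved through the stack.
Layer 1: θ = 10.30°; offset = 17.2·tan 10.30° = 3.126 m.
Layer 2: sin θ = p·1.39 = 0.3068 → θ = 17.87°; offset = 26.8·tan 17.87° = 8.640 m.
Layer 3: sin θ = p·2.21 = 0.4878 → θ = 29.20°; offset = 18.5·tan 29.20° = 10.339 m.
Σ offsets = 22.105 m.

22.1 m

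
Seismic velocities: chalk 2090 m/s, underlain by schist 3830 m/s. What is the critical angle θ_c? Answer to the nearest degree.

At critical incidence the refracted ray runs along the interface (θ₂ = 90°), so sin θ_c = V₁/V₂.
θ_c = arcsin(2090/3830) = arcsin 0.5457 = 33.07°.

33°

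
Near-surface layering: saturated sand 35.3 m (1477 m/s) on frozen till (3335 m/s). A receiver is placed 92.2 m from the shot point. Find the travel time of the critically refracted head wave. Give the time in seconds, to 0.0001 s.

0.0705 s

t = x/V₂ + 2h·√(V₂²−V₁²)/(V₁V₂).
√(V₂²−V₁²) = √(3335²−1477²) = 2990.1 m/s; delay term = 2·35.3·2990.1/(1477·3335) = 0.04286 s.
t = 92.2/3335 + 0.04286 = 0.07050 s.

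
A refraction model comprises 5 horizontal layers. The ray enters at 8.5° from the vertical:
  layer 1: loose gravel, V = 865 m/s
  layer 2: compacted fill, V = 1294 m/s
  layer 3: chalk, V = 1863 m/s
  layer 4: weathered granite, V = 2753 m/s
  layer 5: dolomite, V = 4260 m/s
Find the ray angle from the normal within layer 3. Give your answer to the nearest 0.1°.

Ray parameter p = sin 8.5° / 865 = 1.7088e-04 s/m.
sin θ_3 = p·V_3 = 1.7088e-04 × 1863 = 0.3183.
θ_3 = 18.56° from the vertical.

18.6°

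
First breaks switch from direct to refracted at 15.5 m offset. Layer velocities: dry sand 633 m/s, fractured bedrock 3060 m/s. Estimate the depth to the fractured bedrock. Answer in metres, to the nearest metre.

6 m

x_cross = 2h·√((V₂+V₁)/(V₂−V₁)) → h = x_cross / (2·√((V₂+V₁)/(V₂−V₁))).
√((V₂+V₁)/(V₂−V₁)) = √((3060+633)/(3060−633)) = 1.2335.
h = 15.5 / (2·1.2335) = 6.28 m.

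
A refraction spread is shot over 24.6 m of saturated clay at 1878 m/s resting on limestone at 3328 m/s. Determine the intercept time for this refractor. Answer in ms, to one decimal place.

21.6 ms

tᵢ = 2h·√(V₂²−V₁²)/(V₁V₂).
√(V₂²−V₁²) = √(3328²−1878²) = 2747.5 m/s.
tᵢ = 2·24.6·2747.5/(1878·3328) = 0.02163 s.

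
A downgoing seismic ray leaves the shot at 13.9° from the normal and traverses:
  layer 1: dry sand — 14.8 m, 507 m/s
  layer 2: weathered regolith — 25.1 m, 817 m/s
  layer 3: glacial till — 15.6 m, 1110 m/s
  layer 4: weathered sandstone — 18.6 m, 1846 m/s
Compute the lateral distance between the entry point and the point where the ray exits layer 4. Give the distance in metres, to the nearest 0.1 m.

57.4 m

Apply Snell's law at each interface; in layer i the horizontal offset is hᵢ·tan θᵢ.
Layer 1: θ = 13.90°; offset = 14.8·tan 13.90° = 3.663 m.
Layer 2: sin θ = 817·sin 13.9°/507 = 0.3871, θ = 22.77°; offset = 25.1·tan 22.77° = 10.538 m.
Layer 3: sin θ = 1110·sin 13.9°/507 = 0.5259, θ = 31.73°; offset = 15.6·tan 31.73° = 9.647 m.
Layer 4: sin θ = 1846·sin 13.9°/507 = 0.8747, θ = 61.01°; offset = 18.6·tan 61.01° = 33.565 m.
Total horizontal offset = 57.412 m.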